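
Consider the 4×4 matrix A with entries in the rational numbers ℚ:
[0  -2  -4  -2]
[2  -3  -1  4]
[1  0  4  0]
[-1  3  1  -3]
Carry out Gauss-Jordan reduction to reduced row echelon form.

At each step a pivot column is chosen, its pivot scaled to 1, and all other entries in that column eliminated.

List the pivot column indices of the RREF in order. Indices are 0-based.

pivot(0,0): swap R0↔R1
pivot(0,0)=2: scale R0 → (1, -3/2, -1/2, 2)
  clear (2,0): R2 −= (1)R0 → (0, 3/2, 9/2, -2)
  clear (3,0): R3 −= (-1)R0 → (0, 3/2, 1/2, -1)
pivot(1,1)=-2: scale R1 → (0, 1, 2, 1)
  clear (0,1): R0 −= (-3/2)R1 → (1, 0, 5/2, 7/2)
  clear (2,1): R2 −= (3/2)R1 → (0, 0, 3/2, -7/2)
  clear (3,1): R3 −= (3/2)R1 → (0, 0, -5/2, -5/2)
pivot(2,2)=3/2: scale R2 → (0, 0, 1, -7/3)
  clear (0,2): R0 −= (5/2)R2 → (1, 0, 0, 28/3)
  clear (1,2): R1 −= (2)R2 → (0, 1, 0, 17/3)
  clear (3,2): R3 −= (-5/2)R2 → (0, 0, 0, -25/3)
pivot(3,3)=-25/3: scale R3 → (0, 0, 0, 1)
  clear (0,3): R0 −= (28/3)R3 → (1, 0, 0, 0)
  clear (1,3): R1 −= (17/3)R3 → (0, 1, 0, 0)
  clear (2,3): R2 −= (-7/3)R3 → (0, 0, 1, 0)

pivot columns: 0, 1, 2, 3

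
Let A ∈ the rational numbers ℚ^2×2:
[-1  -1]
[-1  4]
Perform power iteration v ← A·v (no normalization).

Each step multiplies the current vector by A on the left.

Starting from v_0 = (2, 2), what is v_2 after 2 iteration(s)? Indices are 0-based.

v_2 = (-2, 28)

v_0 = (2, 2).
v_1 = A·v_0 = (-4, 6).
v_2 = A·v_1 = (-2, 28).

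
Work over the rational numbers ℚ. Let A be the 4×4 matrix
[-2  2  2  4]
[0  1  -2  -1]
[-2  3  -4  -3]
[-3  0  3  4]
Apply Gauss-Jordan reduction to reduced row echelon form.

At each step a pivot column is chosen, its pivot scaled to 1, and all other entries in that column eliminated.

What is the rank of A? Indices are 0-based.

rank = 4

pivot(0,0)=-2: scale R0 → (1, -1, -1, -2)
  clear (2,0): R2 −= (-2)R0 → (0, 1, -6, -7)
  clear (3,0): R3 −= (-3)R0 → (0, -3, 0, -2)
pivot(1,1)=1: scale R1 → (0, 1, -2, -1)
  clear (0,1): R0 −= (-1)R1 → (1, 0, -3, -3)
  clear (2,1): R2 −= (1)R1 → (0, 0, -4, -6)
  clear (3,1): R3 −= (-3)R1 → (0, 0, -6, -5)
pivot(2,2)=-4: scale R2 → (0, 0, 1, 3/2)
  clear (0,2): R0 −= (-3)R2 → (1, 0, 0, 3/2)
  clear (1,2): R1 −= (-2)R2 → (0, 1, 0, 2)
  clear (3,2): R3 −= (-6)R2 → (0, 0, 0, 4)
pivot(3,3)=4: scale R3 → (0, 0, 0, 1)
  clear (0,3): R0 −= (3/2)R3 → (1, 0, 0, 0)
  clear (1,3): R1 −= (2)R3 → (0, 1, 0, 0)
  clear (2,3): R2 −= (3/2)R3 → (0, 0, 1, 0)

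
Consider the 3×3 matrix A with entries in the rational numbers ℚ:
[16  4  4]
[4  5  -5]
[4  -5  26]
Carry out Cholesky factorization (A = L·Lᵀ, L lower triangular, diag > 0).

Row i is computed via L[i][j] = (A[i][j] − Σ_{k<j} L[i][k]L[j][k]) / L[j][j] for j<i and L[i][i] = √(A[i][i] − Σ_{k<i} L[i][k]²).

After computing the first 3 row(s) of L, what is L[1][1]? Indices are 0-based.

L[1][1] = 2

Step 1: L[0][0] = √(16) = 4.
  L[1][0] = (4) / L[0][0] = 1.
Step 2: L[1][1] = √(4) = 2.
  L[2][0] = (4) / L[0][0] = 1.
  L[2][1] = (-6) / L[1][1] = -3.
Step 3: L[2][2] = √(16) = 4.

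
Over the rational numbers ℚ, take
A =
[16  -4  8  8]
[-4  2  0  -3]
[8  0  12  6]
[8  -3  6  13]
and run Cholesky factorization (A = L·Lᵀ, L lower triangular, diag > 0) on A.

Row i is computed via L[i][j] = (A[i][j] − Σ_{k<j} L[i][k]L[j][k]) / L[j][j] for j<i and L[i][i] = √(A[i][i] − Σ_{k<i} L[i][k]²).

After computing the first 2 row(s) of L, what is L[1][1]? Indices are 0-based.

Step 1: L[0][0] = √(16) = 4.
  L[1][0] = (-4) / L[0][0] = -1.
Step 2: L[1][1] = √(1) = 1.

L[1][1] = 1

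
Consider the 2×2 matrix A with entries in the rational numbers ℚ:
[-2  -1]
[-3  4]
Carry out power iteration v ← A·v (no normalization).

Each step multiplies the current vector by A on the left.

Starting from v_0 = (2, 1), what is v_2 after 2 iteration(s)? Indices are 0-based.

v_2 = (12, 7)

v_0 = (2, 1).
v_1 = A·v_0 = (-5, -2).
v_2 = A·v_1 = (12, 7).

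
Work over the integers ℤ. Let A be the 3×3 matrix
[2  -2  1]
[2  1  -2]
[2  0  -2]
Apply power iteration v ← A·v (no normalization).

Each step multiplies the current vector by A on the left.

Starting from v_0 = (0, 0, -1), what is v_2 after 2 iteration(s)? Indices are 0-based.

v_2 = (-4, -4, -6)

v_0 = (0, 0, -1).
v_1 = A·v_0 = (-1, 2, 2).
v_2 = A·v_1 = (-4, -4, -6).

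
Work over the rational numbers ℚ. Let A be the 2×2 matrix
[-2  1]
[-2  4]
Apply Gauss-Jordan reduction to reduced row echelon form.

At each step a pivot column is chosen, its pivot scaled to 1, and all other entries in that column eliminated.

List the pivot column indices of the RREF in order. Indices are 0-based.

step 1: normalize row 0 (÷-2) = (1, -1/2)
  row 1: subtract -2×row0 = (0, 3)
step 2: normalize row 1 (÷3) = (0, 1)
  row 0: subtract -1/2×row1 = (1, 0)

pivot columns: 0, 1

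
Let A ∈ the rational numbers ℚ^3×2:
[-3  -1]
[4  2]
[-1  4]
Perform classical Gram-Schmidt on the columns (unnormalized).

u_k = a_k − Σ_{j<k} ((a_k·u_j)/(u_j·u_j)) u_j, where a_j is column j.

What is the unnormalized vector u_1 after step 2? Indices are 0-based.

u_1 = (-5/26, 12/13, 111/26)

Step 1: u_0 = a_0 = (-3, 4, -1).
Step 2: u_1 = a_1 − (7/26)·u_0 = (-5/26, 12/13, 111/26).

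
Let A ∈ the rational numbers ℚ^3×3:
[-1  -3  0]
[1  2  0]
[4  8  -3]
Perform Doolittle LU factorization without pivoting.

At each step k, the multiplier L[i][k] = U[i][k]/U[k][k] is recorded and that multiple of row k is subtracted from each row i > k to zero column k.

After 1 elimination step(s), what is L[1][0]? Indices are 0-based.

L[1][0] = -1

k=0: U[0][0]=-1
  eliminate (1,0): mult=-1, new row 1: (0, -1, 0); set L[1][0]=-1
  eliminate (2,0): mult=-4, new row 2: (0, -4, -3); set L[2][0]=-4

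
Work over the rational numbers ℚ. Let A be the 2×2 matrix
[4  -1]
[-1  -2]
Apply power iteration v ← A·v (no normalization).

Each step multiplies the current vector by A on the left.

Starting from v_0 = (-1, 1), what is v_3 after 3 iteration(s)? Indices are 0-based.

v_0 = (-1, 1).
v_1 = A·v_0 = (-5, -1).
v_2 = A·v_1 = (-19, 7).
v_3 = A·v_2 = (-83, 5).

v_3 = (-83, 5)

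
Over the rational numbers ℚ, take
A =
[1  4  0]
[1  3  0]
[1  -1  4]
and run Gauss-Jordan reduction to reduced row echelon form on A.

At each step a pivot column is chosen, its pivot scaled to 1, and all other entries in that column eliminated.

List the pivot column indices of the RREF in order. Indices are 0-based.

[1] R0 /= 1  ⇒  (1, 4, 0)
     R1 -= 1·R0  ⇒  (0, -1, 0)
     R2 -= 1·R0  ⇒  (0, -5, 4)
[2] R1 /= -1  ⇒  (0, 1, 0)
     R0 -= 4·R1  ⇒  (1, 0, 0)
     R2 -= -5·R1  ⇒  (0, 0, 4)
[3] R2 /= 4  ⇒  (0, 0, 1)

pivot columns: 0, 1, 2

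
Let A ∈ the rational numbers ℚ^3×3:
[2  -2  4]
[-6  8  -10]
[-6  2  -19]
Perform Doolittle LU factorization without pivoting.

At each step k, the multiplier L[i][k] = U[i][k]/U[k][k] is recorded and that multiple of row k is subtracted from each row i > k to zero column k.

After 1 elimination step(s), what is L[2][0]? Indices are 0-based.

k=0: U[0][0]=2
  eliminate (1,0): mult=-3, new row 1: (0, 2, 2); set L[1][0]=-3
  eliminate (2,0): mult=-3, new row 2: (0, -4, -7); set L[2][0]=-3

L[2][0] = -3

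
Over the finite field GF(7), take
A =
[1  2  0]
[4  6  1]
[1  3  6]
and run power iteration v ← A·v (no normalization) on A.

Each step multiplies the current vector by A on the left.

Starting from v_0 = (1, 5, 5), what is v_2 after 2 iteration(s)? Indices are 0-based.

v_0 = (1, 5, 5).
v_1 = A·v_0 = (4, 4, 4).
v_2 = A·v_1 = (5, 2, 5).

v_2 = (5, 2, 5)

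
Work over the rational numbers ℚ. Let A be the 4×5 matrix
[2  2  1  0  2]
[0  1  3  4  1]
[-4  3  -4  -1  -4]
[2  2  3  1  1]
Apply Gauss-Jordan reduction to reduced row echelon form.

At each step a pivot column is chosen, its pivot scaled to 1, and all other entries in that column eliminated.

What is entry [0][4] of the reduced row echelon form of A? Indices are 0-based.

step 1: normalize row 0 (÷2) = (1, 1, 1/2, 0, 1)
  row 2: subtract -4×row0 = (0, 7, -2, -1, 0)
  row 3: subtract 2×row0 = (0, 0, 2, 1, -1)
step 2: normalize row 1 (÷1) = (0, 1, 3, 4, 1)
  row 0: subtract 1×row1 = (1, 0, -5/2, -4, 0)
  row 2: subtract 7×row1 = (0, 0, -23, -29, -7)
step 3: normalize row 2 (÷-23) = (0, 0, 1, 29/23, 7/23)
  row 0: subtract -5/2×row2 = (1, 0, 0, -39/46, 35/46)
  row 1: subtract 3×row2 = (0, 1, 0, 5/23, 2/23)
  row 3: subtract 2×row2 = (0, 0, 0, -35/23, -37/23)
step 4: normalize row 3 (÷-35/23) = (0, 0, 0, 1, 37/35)
  row 0: subtract -39/46×row3 = (1, 0, 0, 0, 58/35)
  row 1: subtract 5/23×row3 = (0, 1, 0, 0, -1/7)
  row 2: subtract 29/23×row3 = (0, 0, 1, 0, -36/35)

M[0][4] = 58/35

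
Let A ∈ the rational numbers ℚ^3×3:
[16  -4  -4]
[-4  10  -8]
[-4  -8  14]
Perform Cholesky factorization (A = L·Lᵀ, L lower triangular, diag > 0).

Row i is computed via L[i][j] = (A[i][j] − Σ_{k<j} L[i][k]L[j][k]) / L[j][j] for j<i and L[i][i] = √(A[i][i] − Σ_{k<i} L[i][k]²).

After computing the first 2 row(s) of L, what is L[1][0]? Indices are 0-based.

L[1][0] = -1

Step 1: L[0][0] = √(16) = 4.
  L[1][0] = (-4) / L[0][0] = -1.
Step 2: L[1][1] = √(9) = 3.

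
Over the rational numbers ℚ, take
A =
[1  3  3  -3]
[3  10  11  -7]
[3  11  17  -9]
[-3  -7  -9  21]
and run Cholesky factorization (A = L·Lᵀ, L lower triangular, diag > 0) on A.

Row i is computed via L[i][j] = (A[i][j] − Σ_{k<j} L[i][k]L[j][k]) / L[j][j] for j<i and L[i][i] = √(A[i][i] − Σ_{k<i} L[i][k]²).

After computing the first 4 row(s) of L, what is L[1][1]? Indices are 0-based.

Step 1: L[0][0] = √(1) = 1.
  L[1][0] = (3) / L[0][0] = 3.
Step 2: L[1][1] = √(1) = 1.
  L[2][0] = (3) / L[0][0] = 3.
  L[2][1] = (2) / L[1][1] = 2.
Step 3: L[2][2] = √(4) = 2.
  L[3][0] = (-3) / L[0][0] = -3.
  L[3][1] = (2) / L[1][1] = 2.
  L[3][2] = (-4) / L[2][2] = -2.
Step 4: L[3][3] = √(4) = 2.

L[1][1] = 1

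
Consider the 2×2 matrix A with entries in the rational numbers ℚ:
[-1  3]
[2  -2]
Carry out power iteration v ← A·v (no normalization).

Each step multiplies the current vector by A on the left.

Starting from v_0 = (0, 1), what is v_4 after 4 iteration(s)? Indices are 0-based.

v_4 = (-153, 154)

v_0 = (0, 1).
v_1 = A·v_0 = (3, -2).
v_2 = A·v_1 = (-9, 10).
v_3 = A·v_2 = (39, -38).
v_4 = A·v_3 = (-153, 154).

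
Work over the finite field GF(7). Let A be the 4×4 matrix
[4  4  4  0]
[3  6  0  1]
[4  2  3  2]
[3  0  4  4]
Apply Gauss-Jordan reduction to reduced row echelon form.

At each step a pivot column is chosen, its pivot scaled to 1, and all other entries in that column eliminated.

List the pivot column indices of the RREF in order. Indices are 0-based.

pivot columns: 0, 1, 2, 3

[1] R0 /= 4  ⇒  (1, 1, 1, 0)
     R1 -= 3·R0  ⇒  (0, 3, 4, 1)
     R2 -= 4·R0  ⇒  (0, 5, 6, 2)
     R3 -= 3·R0  ⇒  (0, 4, 1, 4)
[2] R1 /= 3  ⇒  (0, 1, 6, 5)
     R0 -= 1·R1  ⇒  (1, 0, 2, 2)
     R2 -= 5·R1  ⇒  (0, 0, 4, 5)
     R3 -= 4·R1  ⇒  (0, 0, 5, 5)
[3] R2 /= 4  ⇒  (0, 0, 1, 3)
     R0 -= 2·R2  ⇒  (1, 0, 0, 3)
     R1 -= 6·R2  ⇒  (0, 1, 0, 1)
     R3 -= 5·R2  ⇒  (0, 0, 0, 4)
[4] R3 /= 4  ⇒  (0, 0, 0, 1)
     R0 -= 3·R3  ⇒  (1, 0, 0, 0)
     R1 -= 1·R3  ⇒  (0, 1, 0, 0)
     R2 -= 3·R3  ⇒  (0, 0, 1, 0)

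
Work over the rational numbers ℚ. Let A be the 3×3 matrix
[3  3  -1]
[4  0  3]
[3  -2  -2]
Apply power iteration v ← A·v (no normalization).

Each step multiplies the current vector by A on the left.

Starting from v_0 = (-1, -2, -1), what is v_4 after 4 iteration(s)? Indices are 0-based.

v_4 = (-1245, -986, 21)

v_0 = (-1, -2, -1).
v_1 = A·v_0 = (-8, -7, 3).
v_2 = A·v_1 = (-48, -23, -16).
v_3 = A·v_2 = (-197, -240, -66).
v_4 = A·v_3 = (-1245, -986, 21).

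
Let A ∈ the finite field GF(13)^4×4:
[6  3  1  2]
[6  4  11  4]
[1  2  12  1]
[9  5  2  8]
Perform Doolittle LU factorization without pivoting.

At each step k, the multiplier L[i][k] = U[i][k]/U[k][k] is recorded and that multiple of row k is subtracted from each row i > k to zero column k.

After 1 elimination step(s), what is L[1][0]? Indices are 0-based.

Step 1: pivot at (0,0) is 6.
  row1 ← row1 − (1)·row0  ⇒  L[1][0]=1, U row1=(0, 1, 10, 2)
  row2 ← row2 − (11)·row0  ⇒  L[2][0]=11, U row2=(0, 8, 1, 5)
  row3 ← row3 − (8)·row0  ⇒  L[3][0]=8, U row3=(0, 7, 7, 5)

L[1][0] = 1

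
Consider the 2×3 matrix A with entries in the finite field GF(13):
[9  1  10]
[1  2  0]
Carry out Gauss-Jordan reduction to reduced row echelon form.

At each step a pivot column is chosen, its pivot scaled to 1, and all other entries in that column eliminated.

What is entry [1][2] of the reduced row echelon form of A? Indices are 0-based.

M[1][2] = 4

pivot(0,0)=9: scale R0 → (1, 3, 4)
  clear (1,0): R1 −= (1)R0 → (0, 12, 9)
pivot(1,1)=12: scale R1 → (0, 1, 4)
  clear (0,1): R0 −= (3)R1 → (1, 0, 5)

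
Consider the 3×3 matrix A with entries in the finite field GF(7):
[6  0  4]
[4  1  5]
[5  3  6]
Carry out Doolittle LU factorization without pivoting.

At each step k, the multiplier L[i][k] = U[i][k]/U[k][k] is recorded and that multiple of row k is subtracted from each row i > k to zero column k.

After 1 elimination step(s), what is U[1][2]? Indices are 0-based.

U[1][2] = 0

k=0: U[0][0]=6
  eliminate (1,0): mult=3, new row 1: (0, 1, 0); set L[1][0]=3
  eliminate (2,0): mult=2, new row 2: (0, 3, 5); set L[2][0]=2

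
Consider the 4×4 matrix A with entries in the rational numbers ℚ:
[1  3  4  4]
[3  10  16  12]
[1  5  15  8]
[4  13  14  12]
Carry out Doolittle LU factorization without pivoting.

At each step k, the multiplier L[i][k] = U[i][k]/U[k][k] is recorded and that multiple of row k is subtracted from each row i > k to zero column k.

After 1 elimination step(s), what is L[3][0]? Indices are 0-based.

Step 1: pivot at (0,0) is 1.
  row1 ← row1 − (3)·row0  ⇒  L[1][0]=3, U row1=(0, 1, 4, 0)
  row2 ← row2 − (1)·row0  ⇒  L[2][0]=1, U row2=(0, 2, 11, 4)
  row3 ← row3 − (4)·row0  ⇒  L[3][0]=4, U row3=(0, 1, -2, -4)

L[3][0] = 4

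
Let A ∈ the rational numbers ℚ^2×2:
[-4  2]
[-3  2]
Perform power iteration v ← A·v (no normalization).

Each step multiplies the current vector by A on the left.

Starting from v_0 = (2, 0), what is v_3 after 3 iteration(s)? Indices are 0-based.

v_3 = (-56, -36)

v_0 = (2, 0).
v_1 = A·v_0 = (-8, -6).
v_2 = A·v_1 = (20, 12).
v_3 = A·v_2 = (-56, -36).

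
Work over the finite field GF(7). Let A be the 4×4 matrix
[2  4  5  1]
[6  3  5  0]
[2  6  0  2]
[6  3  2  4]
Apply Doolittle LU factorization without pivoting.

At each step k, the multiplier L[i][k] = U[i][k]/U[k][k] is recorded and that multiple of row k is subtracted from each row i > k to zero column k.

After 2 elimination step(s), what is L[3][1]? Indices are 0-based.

k=0: U[0][0]=2
  eliminate (1,0): mult=3, new row 1: (0, 5, 4, 4); set L[1][0]=3
  eliminate (2,0): mult=1, new row 2: (0, 2, 2, 1); set L[2][0]=1
  eliminate (3,0): mult=3, new row 3: (0, 5, 1, 1); set L[3][0]=3
k=1: U[1][1]=5
  eliminate (2,1): mult=6, new row 2: (0, 0, 6, 5); set L[2][1]=6
  eliminate (3,1): mult=1, new row 3: (0, 0, 4, 4); set L[3][1]=1

L[3][1] = 1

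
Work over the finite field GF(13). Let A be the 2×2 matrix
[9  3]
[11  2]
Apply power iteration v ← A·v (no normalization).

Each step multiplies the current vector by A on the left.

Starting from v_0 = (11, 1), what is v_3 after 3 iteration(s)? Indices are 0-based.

v_0 = (11, 1).
v_1 = A·v_0 = (11, 6).
v_2 = A·v_1 = (0, 3).
v_3 = A·v_2 = (9, 6).

v_3 = (9, 6)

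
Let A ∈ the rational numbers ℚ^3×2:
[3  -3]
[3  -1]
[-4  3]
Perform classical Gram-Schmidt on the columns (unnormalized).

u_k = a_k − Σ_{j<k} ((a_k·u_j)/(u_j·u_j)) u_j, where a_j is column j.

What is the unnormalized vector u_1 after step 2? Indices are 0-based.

Step 1: u_0 = a_0 = (3, 3, -4).
Step 2: u_1 = a_1 − (-12/17)·u_0 = (-15/17, 19/17, 3/17).

u_1 = (-15/17, 19/17, 3/17)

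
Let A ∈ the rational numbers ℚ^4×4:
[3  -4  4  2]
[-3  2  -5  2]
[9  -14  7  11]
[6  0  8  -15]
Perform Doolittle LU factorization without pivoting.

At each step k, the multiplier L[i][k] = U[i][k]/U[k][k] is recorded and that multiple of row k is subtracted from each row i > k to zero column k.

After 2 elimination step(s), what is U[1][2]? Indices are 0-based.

Step 1: pivot at (0,0) is 3.
  row1 ← row1 − (-1)·row0  ⇒  L[1][0]=-1, U row1=(0, -2, -1, 4)
  row2 ← row2 − (3)·row0  ⇒  L[2][0]=3, U row2=(0, -2, -5, 5)
  row3 ← row3 − (2)·row0  ⇒  L[3][0]=2, U row3=(0, 8, 0, -19)
Step 2: pivot at (1,1) is -2.
  row2 ← row2 − (1)·row1  ⇒  L[2][1]=1, U row2=(0, 0, -4, 1)
  row3 ← row3 − (-4)·row1  ⇒  L[3][1]=-4, U row3=(0, 0, -4, -3)

U[1][2] = -1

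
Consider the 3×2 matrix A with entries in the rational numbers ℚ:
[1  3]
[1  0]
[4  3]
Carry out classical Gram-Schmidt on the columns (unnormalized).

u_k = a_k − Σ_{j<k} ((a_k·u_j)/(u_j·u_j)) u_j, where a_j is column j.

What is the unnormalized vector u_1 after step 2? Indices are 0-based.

u_1 = (13/6, -5/6, -1/3)

Step 1: u_0 = a_0 = (1, 1, 4).
Step 2: u_1 = a_1 − (5/6)·u_0 = (13/6, -5/6, -1/3).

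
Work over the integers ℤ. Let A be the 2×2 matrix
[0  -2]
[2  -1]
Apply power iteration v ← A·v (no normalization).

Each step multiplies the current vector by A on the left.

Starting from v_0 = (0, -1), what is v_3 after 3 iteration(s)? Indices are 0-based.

v_0 = (0, -1).
v_1 = A·v_0 = (2, 1).
v_2 = A·v_1 = (-2, 3).
v_3 = A·v_2 = (-6, -7).

v_3 = (-6, -7)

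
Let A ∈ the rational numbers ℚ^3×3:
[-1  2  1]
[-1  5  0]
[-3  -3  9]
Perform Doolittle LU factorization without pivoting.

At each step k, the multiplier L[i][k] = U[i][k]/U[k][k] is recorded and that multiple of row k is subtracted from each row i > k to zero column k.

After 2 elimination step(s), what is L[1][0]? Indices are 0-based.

L[1][0] = 1

Step 1: pivot at (0,0) is -1.
  row1 ← row1 − (1)·row0  ⇒  L[1][0]=1, U row1=(0, 3, -1)
  row2 ← row2 − (3)·row0  ⇒  L[2][0]=3, U row2=(0, -9, 6)
Step 2: pivot at (1,1) is 3.
  row2 ← row2 − (-3)·row1  ⇒  L[2][1]=-3, U row2=(0, 0, 3)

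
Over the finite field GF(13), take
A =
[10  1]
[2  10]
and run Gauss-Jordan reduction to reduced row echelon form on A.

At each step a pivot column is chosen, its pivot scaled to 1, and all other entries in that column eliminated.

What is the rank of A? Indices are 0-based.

rank = 2

step 1: normalize row 0 (÷10) = (1, 4)
  row 1: subtract 2×row0 = (0, 2)
step 2: normalize row 1 (÷2) = (0, 1)
  row 0: subtract 4×row1 = (1, 0)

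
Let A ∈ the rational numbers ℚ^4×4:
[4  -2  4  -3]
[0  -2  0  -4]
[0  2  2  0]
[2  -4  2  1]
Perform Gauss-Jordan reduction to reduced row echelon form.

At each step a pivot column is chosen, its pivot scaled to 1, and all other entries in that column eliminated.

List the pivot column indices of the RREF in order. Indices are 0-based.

pivot(0,0)=4: scale R0 → (1, -1/2, 1, -3/4)
  clear (3,0): R3 −= (2)R0 → (0, -3, 0, 5/2)
pivot(1,1)=-2: scale R1 → (0, 1, 0, 2)
  clear (0,1): R0 −= (-1/2)R1 → (1, 0, 1, 1/4)
  clear (2,1): R2 −= (2)R1 → (0, 0, 2, -4)
  clear (3,1): R3 −= (-3)R1 → (0, 0, 0, 17/2)
pivot(2,2)=2: scale R2 → (0, 0, 1, -2)
  clear (0,2): R0 −= (1)R2 → (1, 0, 0, 9/4)
pivot(3,3)=17/2: scale R3 → (0, 0, 0, 1)
  clear (0,3): R0 −= (9/4)R3 → (1, 0, 0, 0)
  clear (1,3): R1 −= (2)R3 → (0, 1, 0, 0)
  clear (2,3): R2 −= (-2)R3 → (0, 0, 1, 0)

pivot columns: 0, 1, 2, 3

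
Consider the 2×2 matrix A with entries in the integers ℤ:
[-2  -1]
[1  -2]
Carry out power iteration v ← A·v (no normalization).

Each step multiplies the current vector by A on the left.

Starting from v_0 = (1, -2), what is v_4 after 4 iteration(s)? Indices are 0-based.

v_0 = (1, -2).
v_1 = A·v_0 = (0, 5).
v_2 = A·v_1 = (-5, -10).
v_3 = A·v_2 = (20, 15).
v_4 = A·v_3 = (-55, -10).

v_4 = (-55, -10)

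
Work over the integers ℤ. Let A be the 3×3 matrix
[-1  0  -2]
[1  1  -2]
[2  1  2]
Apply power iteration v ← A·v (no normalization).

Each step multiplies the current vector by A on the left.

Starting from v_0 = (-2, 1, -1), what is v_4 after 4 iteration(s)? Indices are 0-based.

v_4 = (-46, -31, 65)

v_0 = (-2, 1, -1).
v_1 = A·v_0 = (4, 1, -5).
v_2 = A·v_1 = (6, 15, -1).
v_3 = A·v_2 = (-4, 23, 25).
v_4 = A·v_3 = (-46, -31, 65).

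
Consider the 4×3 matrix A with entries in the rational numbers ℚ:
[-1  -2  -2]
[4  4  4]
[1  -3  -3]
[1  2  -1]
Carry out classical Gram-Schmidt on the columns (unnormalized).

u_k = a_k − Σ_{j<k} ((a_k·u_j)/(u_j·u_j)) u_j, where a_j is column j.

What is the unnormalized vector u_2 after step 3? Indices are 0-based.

Step 1: u_0 = a_0 = (-1, 4, 1, 1).
Step 2: u_1 = a_1 − (17/19)·u_0 = (-21/19, 8/19, -74/19, 21/19).
Step 3: u_2 = a_2 − (14/19)·u_0 − (275/338)·u_1 = (-123/338, 120/169, -96/169, -891/338).

u_2 = (-123/338, 120/169, -96/169, -891/338)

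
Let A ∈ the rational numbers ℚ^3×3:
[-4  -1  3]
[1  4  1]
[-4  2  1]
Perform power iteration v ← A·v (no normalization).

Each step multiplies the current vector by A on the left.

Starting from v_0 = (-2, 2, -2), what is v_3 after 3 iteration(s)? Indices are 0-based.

v_3 = (-76, 148, -34)

v_0 = (-2, 2, -2).
v_1 = A·v_0 = (0, 4, 10).
v_2 = A·v_1 = (26, 26, 18).
v_3 = A·v_2 = (-76, 148, -34).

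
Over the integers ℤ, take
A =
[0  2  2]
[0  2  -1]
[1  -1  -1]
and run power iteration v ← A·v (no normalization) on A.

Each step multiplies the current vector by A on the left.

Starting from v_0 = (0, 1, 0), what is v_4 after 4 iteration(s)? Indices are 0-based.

v_4 = (10, 22, 7)

v_0 = (0, 1, 0).
v_1 = A·v_0 = (2, 2, -1).
v_2 = A·v_1 = (2, 5, 1).
v_3 = A·v_2 = (12, 9, -4).
v_4 = A·v_3 = (10, 22, 7).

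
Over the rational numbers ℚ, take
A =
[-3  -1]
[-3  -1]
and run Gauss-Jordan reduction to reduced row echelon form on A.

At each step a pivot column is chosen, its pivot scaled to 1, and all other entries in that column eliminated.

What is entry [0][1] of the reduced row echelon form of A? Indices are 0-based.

step 1: normalize row 0 (÷-3) = (1, 1/3)
  row 1: subtract -3×row0 = (0, 0)
skip col 1 (zero from row 1)

M[0][1] = 1/3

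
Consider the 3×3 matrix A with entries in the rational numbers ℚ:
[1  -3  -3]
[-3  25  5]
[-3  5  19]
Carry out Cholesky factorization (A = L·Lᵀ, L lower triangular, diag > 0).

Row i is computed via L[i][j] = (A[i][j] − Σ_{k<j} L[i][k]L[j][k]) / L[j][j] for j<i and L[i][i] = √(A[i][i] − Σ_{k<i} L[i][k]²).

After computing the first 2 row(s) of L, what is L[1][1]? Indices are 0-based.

Step 1: L[0][0] = √(1) = 1.
  L[1][0] = (-3) / L[0][0] = -3.
Step 2: L[1][1] = √(16) = 4.

L[1][1] = 4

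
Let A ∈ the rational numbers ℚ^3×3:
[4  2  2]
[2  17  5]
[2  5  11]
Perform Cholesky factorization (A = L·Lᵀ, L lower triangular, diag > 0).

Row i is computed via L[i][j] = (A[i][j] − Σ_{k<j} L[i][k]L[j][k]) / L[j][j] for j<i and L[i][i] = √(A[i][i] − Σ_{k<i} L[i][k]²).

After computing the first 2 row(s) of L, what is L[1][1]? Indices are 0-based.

Step 1: L[0][0] = √(4) = 2.
  L[1][0] = (2) / L[0][0] = 1.
Step 2: L[1][1] = √(16) = 4.

L[1][1] = 4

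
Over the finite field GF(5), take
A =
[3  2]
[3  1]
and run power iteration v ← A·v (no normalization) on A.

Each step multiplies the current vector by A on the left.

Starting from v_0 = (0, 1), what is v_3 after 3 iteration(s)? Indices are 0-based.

v_0 = (0, 1).
v_1 = A·v_0 = (2, 1).
v_2 = A·v_1 = (3, 2).
v_3 = A·v_2 = (3, 1).

v_3 = (3, 1)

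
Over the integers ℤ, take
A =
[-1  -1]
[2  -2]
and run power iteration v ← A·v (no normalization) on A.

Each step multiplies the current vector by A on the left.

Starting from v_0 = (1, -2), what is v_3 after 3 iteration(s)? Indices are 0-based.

v_0 = (1, -2).
v_1 = A·v_0 = (1, 6).
v_2 = A·v_1 = (-7, -10).
v_3 = A·v_2 = (17, 6).

v_3 = (17, 6)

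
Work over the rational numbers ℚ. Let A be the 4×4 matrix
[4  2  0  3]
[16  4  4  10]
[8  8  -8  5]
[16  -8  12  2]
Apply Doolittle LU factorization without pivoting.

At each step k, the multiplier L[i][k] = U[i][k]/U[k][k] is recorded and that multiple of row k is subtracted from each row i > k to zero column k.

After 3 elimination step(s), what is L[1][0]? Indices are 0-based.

[col 0] pivot 4
  R1 -= 4*R0 → (0, -4, 4, -2)  (L[1][0] := 4)
  R2 -= 2*R0 → (0, 4, -8, -1)  (L[2][0] := 2)
  R3 -= 4*R0 → (0, -16, 12, -10)  (L[3][0] := 4)
[col 1] pivot -4
  R2 -= -1*R1 → (0, 0, -4, -3)  (L[2][1] := -1)
  R3 -= 4*R1 → (0, 0, -4, -2)  (L[3][1] := 4)
[col 2] pivot -4
  R3 -= 1*R2 → (0, 0, 0, 1)  (L[3][2] := 1)

L[1][0] = 4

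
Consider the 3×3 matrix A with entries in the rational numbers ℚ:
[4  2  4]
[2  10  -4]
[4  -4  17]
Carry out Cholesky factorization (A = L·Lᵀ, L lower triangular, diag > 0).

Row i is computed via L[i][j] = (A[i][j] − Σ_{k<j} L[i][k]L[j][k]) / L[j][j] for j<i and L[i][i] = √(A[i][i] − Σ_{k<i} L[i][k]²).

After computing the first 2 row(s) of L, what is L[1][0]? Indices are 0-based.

L[1][0] = 1

Step 1: L[0][0] = √(4) = 2.
  L[1][0] = (2) / L[0][0] = 1.
Step 2: L[1][1] = √(9) = 3.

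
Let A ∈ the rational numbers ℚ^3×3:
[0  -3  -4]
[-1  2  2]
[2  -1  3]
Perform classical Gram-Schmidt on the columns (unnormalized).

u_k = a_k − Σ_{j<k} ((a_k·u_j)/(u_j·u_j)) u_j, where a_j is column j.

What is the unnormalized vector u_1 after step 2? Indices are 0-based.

Step 1: u_0 = a_0 = (0, -1, 2).
Step 2: u_1 = a_1 − (-4/5)·u_0 = (-3, 6/5, 3/5).

u_1 = (-3, 6/5, 3/5)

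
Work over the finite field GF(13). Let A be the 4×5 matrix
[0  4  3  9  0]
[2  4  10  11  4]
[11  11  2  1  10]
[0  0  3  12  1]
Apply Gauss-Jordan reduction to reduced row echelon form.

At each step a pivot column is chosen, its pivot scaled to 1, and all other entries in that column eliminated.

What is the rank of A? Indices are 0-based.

rank = 4

step 1: exchange rows 0,1
step 1: normalize row 0 (÷2) = (1, 2, 5, 12, 2)
  row 2: subtract 11×row0 = (0, 2, 12, 12, 1)
step 2: normalize row 1 (÷4) = (0, 1, 4, 12, 0)
  row 0: subtract 2×row1 = (1, 0, 10, 1, 2)
  row 2: subtract 2×row1 = (0, 0, 4, 1, 1)
step 3: normalize row 2 (÷4) = (0, 0, 1, 10, 10)
  row 0: subtract 10×row2 = (1, 0, 0, 5, 6)
  row 1: subtract 4×row2 = (0, 1, 0, 11, 12)
  row 3: subtract 3×row2 = (0, 0, 0, 8, 10)
step 4: normalize row 3 (÷8) = (0, 0, 0, 1, 11)
  row 0: subtract 5×row3 = (1, 0, 0, 0, 3)
  row 1: subtract 11×row3 = (0, 1, 0, 0, 8)
  row 2: subtract 10×row3 = (0, 0, 1, 0, 4)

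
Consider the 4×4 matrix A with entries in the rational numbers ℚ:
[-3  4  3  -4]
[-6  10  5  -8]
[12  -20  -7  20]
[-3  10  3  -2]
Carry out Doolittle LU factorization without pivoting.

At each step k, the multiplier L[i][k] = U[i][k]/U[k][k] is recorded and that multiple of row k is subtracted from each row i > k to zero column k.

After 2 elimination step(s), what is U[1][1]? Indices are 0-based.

U[1][1] = 2

Step 1: pivot at (0,0) is -3.
  row1 ← row1 − (2)·row0  ⇒  L[1][0]=2, U row1=(0, 2, -1, 0)
  row2 ← row2 − (-4)·row0  ⇒  L[2][0]=-4, U row2=(0, -4, 5, 4)
  row3 ← row3 − (1)·row0  ⇒  L[3][0]=1, U row3=(0, 6, 0, 2)
Step 2: pivot at (1,1) is 2.
  row2 ← row2 − (-2)·row1  ⇒  L[2][1]=-2, U row2=(0, 0, 3, 4)
  row3 ← row3 − (3)·row1  ⇒  L[3][1]=3, U row3=(0, 0, 3, 2)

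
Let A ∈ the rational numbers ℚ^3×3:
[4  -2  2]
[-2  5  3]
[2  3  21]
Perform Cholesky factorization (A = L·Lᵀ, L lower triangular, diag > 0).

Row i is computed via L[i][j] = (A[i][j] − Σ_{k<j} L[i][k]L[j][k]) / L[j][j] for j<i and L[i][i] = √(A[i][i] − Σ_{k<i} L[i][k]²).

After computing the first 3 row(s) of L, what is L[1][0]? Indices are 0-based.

Step 1: L[0][0] = √(4) = 2.
  L[1][0] = (-2) / L[0][0] = -1.
Step 2: L[1][1] = √(4) = 2.
  L[2][0] = (2) / L[0][0] = 1.
  L[2][1] = (4) / L[1][1] = 2.
Step 3: L[2][2] = √(16) = 4.

L[1][0] = -1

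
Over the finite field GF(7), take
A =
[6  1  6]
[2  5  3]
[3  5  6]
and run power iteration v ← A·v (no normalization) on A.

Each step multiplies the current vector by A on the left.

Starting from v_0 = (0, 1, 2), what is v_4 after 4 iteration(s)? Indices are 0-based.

v_4 = (1, 6, 6)

v_0 = (0, 1, 2).
v_1 = A·v_0 = (6, 4, 3).
v_2 = A·v_1 = (2, 6, 0).
v_3 = A·v_2 = (4, 6, 1).
v_4 = A·v_3 = (1, 6, 6).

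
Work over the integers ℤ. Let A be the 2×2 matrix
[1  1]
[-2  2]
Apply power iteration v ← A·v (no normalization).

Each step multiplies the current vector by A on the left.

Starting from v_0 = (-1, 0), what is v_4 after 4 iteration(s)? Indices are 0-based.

v_0 = (-1, 0).
v_1 = A·v_0 = (-1, 2).
v_2 = A·v_1 = (1, 6).
v_3 = A·v_2 = (7, 10).
v_4 = A·v_3 = (17, 6).

v_4 = (17, 6)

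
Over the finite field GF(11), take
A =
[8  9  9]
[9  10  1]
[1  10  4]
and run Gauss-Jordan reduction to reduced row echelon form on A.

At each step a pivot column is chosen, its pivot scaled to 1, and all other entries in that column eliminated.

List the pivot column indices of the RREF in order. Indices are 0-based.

pivot(0,0)=8: scale R0 → (1, 8, 8)
  clear (1,0): R1 −= (9)R0 → (0, 4, 6)
  clear (2,0): R2 −= (1)R0 → (0, 2, 7)
pivot(1,1)=4: scale R1 → (0, 1, 7)
  clear (0,1): R0 −= (8)R1 → (1, 0, 7)
  clear (2,1): R2 −= (2)R1 → (0, 0, 4)
pivot(2,2)=4: scale R2 → (0, 0, 1)
  clear (0,2): R0 −= (7)R2 → (1, 0, 0)
  clear (1,2): R1 −= (7)R2 → (0, 1, 0)

pivot columns: 0, 1, 2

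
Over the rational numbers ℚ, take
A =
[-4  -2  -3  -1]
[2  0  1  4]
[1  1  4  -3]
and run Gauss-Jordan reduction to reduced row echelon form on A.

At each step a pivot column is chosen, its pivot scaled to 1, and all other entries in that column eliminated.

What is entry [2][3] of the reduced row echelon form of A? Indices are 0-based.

M[2][3] = -1/2

pivot(0,0)=-4: scale R0 → (1, 1/2, 3/4, 1/4)
  clear (1,0): R1 −= (2)R0 → (0, -1, -1/2, 7/2)
  clear (2,0): R2 −= (1)R0 → (0, 1/2, 13/4, -13/4)
pivot(1,1)=-1: scale R1 → (0, 1, 1/2, -7/2)
  clear (0,1): R0 −= (1/2)R1 → (1, 0, 1/2, 2)
  clear (2,1): R2 −= (1/2)R1 → (0, 0, 3, -3/2)
pivot(2,2)=3: scale R2 → (0, 0, 1, -1/2)
  clear (0,2): R0 −= (1/2)R2 → (1, 0, 0, 9/4)
  clear (1,2): R1 −= (1/2)R2 → (0, 1, 0, -13/4)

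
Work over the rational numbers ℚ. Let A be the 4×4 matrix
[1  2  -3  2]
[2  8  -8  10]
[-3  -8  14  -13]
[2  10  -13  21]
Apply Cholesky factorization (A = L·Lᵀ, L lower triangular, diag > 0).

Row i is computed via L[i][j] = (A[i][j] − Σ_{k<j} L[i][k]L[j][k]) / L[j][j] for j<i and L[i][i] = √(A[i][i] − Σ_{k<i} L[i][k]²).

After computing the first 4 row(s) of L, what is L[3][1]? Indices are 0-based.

Step 1: L[0][0] = √(1) = 1.
  L[1][0] = (2) / L[0][0] = 2.
Step 2: L[1][1] = √(4) = 2.
  L[2][0] = (-3) / L[0][0] = -3.
  L[2][1] = (-2) / L[1][1] = -1.
Step 3: L[2][2] = √(4) = 2.
  L[3][0] = (2) / L[0][0] = 2.
  L[3][1] = (6) / L[1][1] = 3.
  L[3][2] = (-4) / L[2][2] = -2.
Step 4: L[3][3] = √(4) = 2.

L[3][1] = 3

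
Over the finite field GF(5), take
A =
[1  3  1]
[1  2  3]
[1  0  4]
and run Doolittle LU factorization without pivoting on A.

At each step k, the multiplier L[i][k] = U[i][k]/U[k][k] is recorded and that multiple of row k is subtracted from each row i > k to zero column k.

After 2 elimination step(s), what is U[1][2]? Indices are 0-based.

Step 1: pivot at (0,0) is 1.
  row1 ← row1 − (1)·row0  ⇒  L[1][0]=1, U row1=(0, 4, 2)
  row2 ← row2 − (1)·row0  ⇒  L[2][0]=1, U row2=(0, 2, 3)
Step 2: pivot at (1,1) is 4.
  row2 ← row2 − (3)·row1  ⇒  L[2][1]=3, U row2=(0, 0, 2)

U[1][2] = 2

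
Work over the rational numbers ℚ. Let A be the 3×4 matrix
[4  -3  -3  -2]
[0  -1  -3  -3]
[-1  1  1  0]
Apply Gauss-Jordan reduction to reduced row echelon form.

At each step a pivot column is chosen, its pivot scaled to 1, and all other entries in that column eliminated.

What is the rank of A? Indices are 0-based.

rank = 3

pivot(0,0)=4: scale R0 → (1, -3/4, -3/4, -1/2)
  clear (2,0): R2 −= (-1)R0 → (0, 1/4, 1/4, -1/2)
pivot(1,1)=-1: scale R1 → (0, 1, 3, 3)
  clear (0,1): R0 −= (-3/4)R1 → (1, 0, 3/2, 7/4)
  clear (2,1): R2 −= (1/4)R1 → (0, 0, -1/2, -5/4)
pivot(2,2)=-1/2: scale R2 → (0, 0, 1, 5/2)
  clear (0,2): R0 −= (3/2)R2 → (1, 0, 0, -2)
  clear (1,2): R1 −= (3)R2 → (0, 1, 0, -9/2)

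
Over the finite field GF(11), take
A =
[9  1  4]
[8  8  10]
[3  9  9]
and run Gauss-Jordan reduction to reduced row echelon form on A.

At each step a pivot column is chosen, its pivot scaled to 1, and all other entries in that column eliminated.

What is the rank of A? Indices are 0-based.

rank = 3

[1] R0 /= 9  ⇒  (1, 5, 9)
     R1 -= 8·R0  ⇒  (0, 1, 4)
     R2 -= 3·R0  ⇒  (0, 5, 4)
[2] R1 /= 1  ⇒  (0, 1, 4)
     R0 -= 5·R1  ⇒  (1, 0, 0)
     R2 -= 5·R1  ⇒  (0, 0, 6)
[3] R2 /= 6  ⇒  (0, 0, 1)
     R1 -= 4·R2  ⇒  (0, 1, 0)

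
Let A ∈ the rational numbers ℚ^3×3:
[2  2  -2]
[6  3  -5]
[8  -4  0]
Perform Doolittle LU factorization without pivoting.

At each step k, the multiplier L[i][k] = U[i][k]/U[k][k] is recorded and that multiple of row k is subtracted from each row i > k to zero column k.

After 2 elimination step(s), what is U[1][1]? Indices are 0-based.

[col 0] pivot 2
  R1 -= 3*R0 → (0, -3, 1)  (L[1][0] := 3)
  R2 -= 4*R0 → (0, -12, 8)  (L[2][0] := 4)
[col 1] pivot -3
  R2 -= 4*R1 → (0, 0, 4)  (L[2][1] := 4)

U[1][1] = -3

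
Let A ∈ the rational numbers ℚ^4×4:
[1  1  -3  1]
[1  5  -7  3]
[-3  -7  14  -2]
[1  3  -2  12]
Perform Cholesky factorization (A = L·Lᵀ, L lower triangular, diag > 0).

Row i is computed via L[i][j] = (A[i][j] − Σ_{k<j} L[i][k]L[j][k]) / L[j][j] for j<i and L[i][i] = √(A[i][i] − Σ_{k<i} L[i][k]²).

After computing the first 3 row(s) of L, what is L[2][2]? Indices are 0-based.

Step 1: L[0][0] = √(1) = 1.
  L[1][0] = (1) / L[0][0] = 1.
Step 2: L[1][1] = √(4) = 2.
  L[2][0] = (-3) / L[0][0] = -3.
  L[2][1] = (-4) / L[1][1] = -2.
Step 3: L[2][2] = √(1) = 1.

L[2][2] = 1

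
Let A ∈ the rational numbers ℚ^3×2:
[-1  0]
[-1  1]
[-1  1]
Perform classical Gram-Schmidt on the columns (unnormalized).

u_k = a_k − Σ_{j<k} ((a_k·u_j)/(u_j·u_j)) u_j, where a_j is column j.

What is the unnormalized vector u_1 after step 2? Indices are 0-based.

u_1 = (-2/3, 1/3, 1/3)

Step 1: u_0 = a_0 = (-1, -1, -1).
Step 2: u_1 = a_1 − (-2/3)·u_0 = (-2/3, 1/3, 1/3).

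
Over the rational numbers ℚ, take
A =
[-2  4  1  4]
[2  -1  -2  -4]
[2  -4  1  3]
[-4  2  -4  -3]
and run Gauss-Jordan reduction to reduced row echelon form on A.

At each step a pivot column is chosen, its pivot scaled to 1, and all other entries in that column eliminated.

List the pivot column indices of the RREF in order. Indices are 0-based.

[1] R0 /= -2  ⇒  (1, -2, -1/2, -2)
     R1 -= 2·R0  ⇒  (0, 3, -1, 0)
     R2 -= 2·R0  ⇒  (0, 0, 2, 7)
     R3 -= -4·R0  ⇒  (0, -6, -6, -11)
[2] R1 /= 3  ⇒  (0, 1, -1/3, 0)
     R0 -= -2·R1  ⇒  (1, 0, -7/6, -2)
     R3 -= -6·R1  ⇒  (0, 0, -8, -11)
[3] R2 /= 2  ⇒  (0, 0, 1, 7/2)
     R0 -= -7/6·R2  ⇒  (1, 0, 0, 25/12)
     R1 -= -1/3·R2  ⇒  (0, 1, 0, 7/6)
     R3 -= -8·R2  ⇒  (0, 0, 0, 17)
[4] R3 /= 17  ⇒  (0, 0, 0, 1)
     R0 -= 25/12·R3  ⇒  (1, 0, 0, 0)
     R1 -= 7/6·R3  ⇒  (0, 1, 0, 0)
     R2 -= 7/2·R3  ⇒  (0, 0, 1, 0)

pivot columns: 0, 1, 2, 3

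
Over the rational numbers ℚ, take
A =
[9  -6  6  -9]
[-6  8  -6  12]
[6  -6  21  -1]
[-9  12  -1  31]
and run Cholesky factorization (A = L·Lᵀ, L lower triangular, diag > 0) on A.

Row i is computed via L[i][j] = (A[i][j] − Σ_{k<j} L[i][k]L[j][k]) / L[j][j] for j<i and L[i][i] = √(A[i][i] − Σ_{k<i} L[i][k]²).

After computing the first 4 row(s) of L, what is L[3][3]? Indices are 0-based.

Step 1: L[0][0] = √(9) = 3.
  L[1][0] = (-6) / L[0][0] = -2.
Step 2: L[1][1] = √(4) = 2.
  L[2][0] = (6) / L[0][0] = 2.
  L[2][1] = (-2) / L[1][1] = -1.
Step 3: L[2][2] = √(16) = 4.
  L[3][0] = (-9) / L[0][0] = -3.
  L[3][1] = (6) / L[1][1] = 3.
  L[3][2] = (8) / L[2][2] = 2.
Step 4: L[3][3] = √(9) = 3.

L[3][3] = 3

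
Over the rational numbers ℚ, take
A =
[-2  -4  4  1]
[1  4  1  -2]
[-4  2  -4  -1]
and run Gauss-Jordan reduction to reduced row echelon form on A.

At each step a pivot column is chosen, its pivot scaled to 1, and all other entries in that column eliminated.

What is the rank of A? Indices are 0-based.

step 1: normalize row 0 (÷-2) = (1, 2, -2, -1/2)
  row 1: subtract 1×row0 = (0, 2, 3, -3/2)
  row 2: subtract -4×row0 = (0, 10, -12, -3)
step 2: normalize row 1 (÷2) = (0, 1, 3/2, -3/4)
  row 0: subtract 2×row1 = (1, 0, -5, 1)
  row 2: subtract 10×row1 = (0, 0, -27, 9/2)
step 3: normalize row 2 (÷-27) = (0, 0, 1, -1/6)
  row 0: subtract -5×row2 = (1, 0, 0, 1/6)
  row 1: subtract 3/2×row2 = (0, 1, 0, -1/2)

rank = 3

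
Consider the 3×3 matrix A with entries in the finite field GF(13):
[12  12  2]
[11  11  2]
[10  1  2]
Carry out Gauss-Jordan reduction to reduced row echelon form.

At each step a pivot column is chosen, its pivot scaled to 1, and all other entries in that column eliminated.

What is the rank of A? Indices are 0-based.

rank = 3

[1] R0 /= 12  ⇒  (1, 1, 11)
     R1 -= 11·R0  ⇒  (0, 0, 11)
     R2 -= 10·R0  ⇒  (0, 4, 9)
[2] R1 <-> R2
[2] R1 /= 4  ⇒  (0, 1, 12)
     R0 -= 1·R1  ⇒  (1, 0, 12)
[3] R2 /= 11  ⇒  (0, 0, 1)
     R0 -= 12·R2  ⇒  (1, 0, 0)
     R1 -= 12·R2  ⇒  (0, 1, 0)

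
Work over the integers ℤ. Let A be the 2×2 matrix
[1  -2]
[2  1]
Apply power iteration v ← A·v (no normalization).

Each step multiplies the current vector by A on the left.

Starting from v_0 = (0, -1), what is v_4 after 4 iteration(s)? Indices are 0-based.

v_4 = (-24, 7)

v_0 = (0, -1).
v_1 = A·v_0 = (2, -1).
v_2 = A·v_1 = (4, 3).
v_3 = A·v_2 = (-2, 11).
v_4 = A·v_3 = (-24, 7).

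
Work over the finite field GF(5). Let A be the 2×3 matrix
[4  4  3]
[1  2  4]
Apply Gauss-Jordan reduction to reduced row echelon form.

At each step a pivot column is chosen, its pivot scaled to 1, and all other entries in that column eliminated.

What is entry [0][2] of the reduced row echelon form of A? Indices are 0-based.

M[0][2] = 0

pivot(0,0)=4: scale R0 → (1, 1, 2)
  clear (1,0): R1 −= (1)R0 → (0, 1, 2)
pivot(1,1)=1: scale R1 → (0, 1, 2)
  clear (0,1): R0 −= (1)R1 → (1, 0, 0)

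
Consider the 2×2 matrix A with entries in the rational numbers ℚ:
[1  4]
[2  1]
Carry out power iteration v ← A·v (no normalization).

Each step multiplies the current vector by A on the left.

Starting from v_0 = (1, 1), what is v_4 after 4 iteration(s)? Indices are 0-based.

v_0 = (1, 1).
v_1 = A·v_0 = (5, 3).
v_2 = A·v_1 = (17, 13).
v_3 = A·v_2 = (69, 47).
v_4 = A·v_3 = (257, 185).

v_4 = (257, 185)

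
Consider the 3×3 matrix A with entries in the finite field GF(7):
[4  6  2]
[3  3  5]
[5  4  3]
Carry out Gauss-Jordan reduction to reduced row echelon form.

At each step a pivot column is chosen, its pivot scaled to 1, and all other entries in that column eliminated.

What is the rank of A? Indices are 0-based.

rank = 3

pivot(0,0)=4: scale R0 → (1, 5, 4)
  clear (1,0): R1 −= (3)R0 → (0, 2, 0)
  clear (2,0): R2 −= (5)R0 → (0, 0, 4)
pivot(1,1)=2: scale R1 → (0, 1, 0)
  clear (0,1): R0 −= (5)R1 → (1, 0, 4)
pivot(2,2)=4: scale R2 → (0, 0, 1)
  clear (0,2): R0 −= (4)R2 → (1, 0, 0)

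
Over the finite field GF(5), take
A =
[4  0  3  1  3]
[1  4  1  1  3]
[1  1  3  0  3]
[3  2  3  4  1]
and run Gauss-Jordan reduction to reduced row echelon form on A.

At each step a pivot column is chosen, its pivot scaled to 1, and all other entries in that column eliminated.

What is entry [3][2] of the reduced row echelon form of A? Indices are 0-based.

step 1: normalize row 0 (÷4) = (1, 0, 2, 4, 2)
  row 1: subtract 1×row0 = (0, 4, 4, 2, 1)
  row 2: subtract 1×row0 = (0, 1, 1, 1, 1)
  row 3: subtract 3×row0 = (0, 2, 2, 2, 0)
step 2: normalize row 1 (÷4) = (0, 1, 1, 3, 4)
  row 2: subtract 1×row1 = (0, 0, 0, 3, 2)
  row 3: subtract 2×row1 = (0, 0, 0, 1, 2)
skip col 2 (zero from row 2)
step 3: normalize row 2 (÷3) = (0, 0, 0, 1, 4)
  row 0: subtract 4×row2 = (1, 0, 2, 0, 1)
  row 1: subtract 3×row2 = (0, 1, 1, 0, 2)
  row 3: subtract 1×row2 = (0, 0, 0, 0, 3)
step 4: normalize row 3 (÷3) = (0, 0, 0, 0, 1)
  row 0: subtract 1×row3 = (1, 0, 2, 0, 0)
  row 1: subtract 2×row3 = (0, 1, 1, 0, 0)
  row 2: subtract 4×row3 = (0, 0, 0, 1, 0)

M[3][2] = 0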